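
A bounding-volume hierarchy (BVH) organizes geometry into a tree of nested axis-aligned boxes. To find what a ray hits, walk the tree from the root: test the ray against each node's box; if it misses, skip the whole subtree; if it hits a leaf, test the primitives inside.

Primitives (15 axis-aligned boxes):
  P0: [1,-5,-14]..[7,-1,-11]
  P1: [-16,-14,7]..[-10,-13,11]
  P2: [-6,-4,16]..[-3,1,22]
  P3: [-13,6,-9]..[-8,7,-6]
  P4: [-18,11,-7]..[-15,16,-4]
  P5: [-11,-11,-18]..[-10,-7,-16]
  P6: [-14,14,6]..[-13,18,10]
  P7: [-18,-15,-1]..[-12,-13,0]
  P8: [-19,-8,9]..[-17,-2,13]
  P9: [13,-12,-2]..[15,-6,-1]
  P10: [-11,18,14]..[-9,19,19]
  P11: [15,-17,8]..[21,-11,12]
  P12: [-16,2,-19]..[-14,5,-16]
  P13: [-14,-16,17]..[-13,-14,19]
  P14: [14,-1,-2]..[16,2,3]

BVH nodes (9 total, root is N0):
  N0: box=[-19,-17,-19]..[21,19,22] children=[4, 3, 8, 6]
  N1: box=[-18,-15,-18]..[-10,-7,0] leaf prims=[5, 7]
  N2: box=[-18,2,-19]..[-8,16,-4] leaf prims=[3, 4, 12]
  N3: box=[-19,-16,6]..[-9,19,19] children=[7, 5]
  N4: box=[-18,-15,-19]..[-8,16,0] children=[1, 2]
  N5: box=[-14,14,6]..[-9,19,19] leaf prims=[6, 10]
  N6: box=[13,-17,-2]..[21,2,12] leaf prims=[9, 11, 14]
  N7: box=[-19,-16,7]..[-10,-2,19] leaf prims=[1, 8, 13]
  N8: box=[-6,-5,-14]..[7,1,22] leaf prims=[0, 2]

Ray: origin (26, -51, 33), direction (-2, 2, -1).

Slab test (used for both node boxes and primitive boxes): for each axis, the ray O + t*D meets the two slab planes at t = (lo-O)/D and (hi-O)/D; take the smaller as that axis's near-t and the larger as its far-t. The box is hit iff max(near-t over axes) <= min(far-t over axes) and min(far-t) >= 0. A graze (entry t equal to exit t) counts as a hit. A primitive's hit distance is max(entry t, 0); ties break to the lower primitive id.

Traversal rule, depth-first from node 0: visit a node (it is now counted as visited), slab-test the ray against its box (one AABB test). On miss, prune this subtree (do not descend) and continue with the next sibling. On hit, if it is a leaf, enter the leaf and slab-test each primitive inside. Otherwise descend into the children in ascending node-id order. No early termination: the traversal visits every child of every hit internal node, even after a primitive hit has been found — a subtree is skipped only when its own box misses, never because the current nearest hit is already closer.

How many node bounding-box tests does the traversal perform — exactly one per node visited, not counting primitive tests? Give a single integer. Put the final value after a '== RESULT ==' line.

Trace the traversal:
N0 x:[5/2,45/2] y:[17,35] z:[11,52] -> hit [17,45/2], descend [3, 4, 6, 8]
  N3 x:[35/2,45/2] y:[35/2,35] z:[14,27] -> hit [35/2,45/2], descend [5, 7]
    N5 x:[35/2,20] y:[65/2,35] z:[14,27] -> miss, prune
    N7 x:[18,45/2] y:[35/2,49/2] z:[14,26] -> hit [18,45/2] leaf, test {P1(miss), P8@t=43/2, P13(miss)}
  N4 x:[17,22] y:[18,67/2] z:[33,52] -> miss, prune
  N6 x:[5/2,13/2] y:[17,53/2] z:[21,35] -> miss, prune
  N8 x:[19/2,16] y:[23,26] z:[11,47] -> miss, prune

Visited [0, 3, 5, 7, 4, 6, 8]. Tests: 7 box, 1 leaf. Nearest: P8.

== RESULT ==
7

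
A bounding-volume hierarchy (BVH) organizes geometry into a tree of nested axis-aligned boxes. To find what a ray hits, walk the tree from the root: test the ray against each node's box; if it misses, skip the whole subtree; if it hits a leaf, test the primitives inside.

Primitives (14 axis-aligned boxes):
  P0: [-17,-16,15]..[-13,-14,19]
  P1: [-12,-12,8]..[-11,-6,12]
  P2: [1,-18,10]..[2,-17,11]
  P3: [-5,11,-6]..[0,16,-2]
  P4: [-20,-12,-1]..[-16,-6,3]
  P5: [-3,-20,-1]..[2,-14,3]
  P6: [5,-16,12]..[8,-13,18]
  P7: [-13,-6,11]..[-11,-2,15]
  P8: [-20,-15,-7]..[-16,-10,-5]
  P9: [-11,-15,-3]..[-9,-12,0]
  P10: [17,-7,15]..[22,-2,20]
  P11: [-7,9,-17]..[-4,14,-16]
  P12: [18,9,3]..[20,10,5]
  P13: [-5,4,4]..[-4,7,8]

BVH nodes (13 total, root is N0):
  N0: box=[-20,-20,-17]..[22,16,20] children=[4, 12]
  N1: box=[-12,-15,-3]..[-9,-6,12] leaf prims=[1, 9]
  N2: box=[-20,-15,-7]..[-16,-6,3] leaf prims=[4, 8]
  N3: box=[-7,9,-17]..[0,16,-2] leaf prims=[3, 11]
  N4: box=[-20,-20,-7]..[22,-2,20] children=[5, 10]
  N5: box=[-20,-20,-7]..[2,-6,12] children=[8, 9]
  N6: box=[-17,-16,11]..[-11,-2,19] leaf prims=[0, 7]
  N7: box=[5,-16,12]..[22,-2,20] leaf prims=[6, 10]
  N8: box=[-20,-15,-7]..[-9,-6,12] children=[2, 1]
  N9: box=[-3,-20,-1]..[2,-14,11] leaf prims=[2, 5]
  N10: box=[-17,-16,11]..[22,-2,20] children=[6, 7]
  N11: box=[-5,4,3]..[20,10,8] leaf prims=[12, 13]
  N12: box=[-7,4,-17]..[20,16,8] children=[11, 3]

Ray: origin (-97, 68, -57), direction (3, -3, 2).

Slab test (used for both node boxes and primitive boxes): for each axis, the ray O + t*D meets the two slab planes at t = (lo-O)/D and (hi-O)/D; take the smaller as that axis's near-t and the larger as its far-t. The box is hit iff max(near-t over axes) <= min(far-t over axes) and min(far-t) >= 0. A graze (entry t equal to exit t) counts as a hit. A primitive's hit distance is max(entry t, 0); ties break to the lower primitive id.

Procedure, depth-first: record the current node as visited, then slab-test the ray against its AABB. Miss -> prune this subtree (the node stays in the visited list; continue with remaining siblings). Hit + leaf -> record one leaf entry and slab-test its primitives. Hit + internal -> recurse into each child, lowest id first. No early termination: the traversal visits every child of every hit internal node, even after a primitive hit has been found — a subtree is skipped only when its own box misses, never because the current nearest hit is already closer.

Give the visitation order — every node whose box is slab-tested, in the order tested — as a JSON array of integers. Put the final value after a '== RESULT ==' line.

Trace the traversal:
N0 x:[77/3,119/3] y:[52/3,88/3] z:[20,77/2] -> hit [77/3,88/3], descend [4, 12]
  N4 x:[77/3,119/3] y:[70/3,88/3] z:[25,77/2] -> hit [77/3,88/3], descend [5, 10]
    N5 x:[77/3,33] y:[74/3,88/3] z:[25,69/2] -> hit [77/3,88/3], descend [8, 9]
      N8 x:[77/3,88/3] y:[74/3,83/3] z:[25,69/2] -> hit [77/3,83/3], descend [1, 2]
        N1 x:[85/3,88/3] y:[74/3,83/3] z:[27,69/2] -> miss, prune
        N2 x:[77/3,27] y:[74/3,83/3] z:[25,30] -> hit [77/3,27] leaf, test {P4(miss), P8@t=26}
      N9 x:[94/3,33] y:[82/3,88/3] z:[28,34] -> miss, prune
    N10 x:[80/3,119/3] y:[70/3,28] z:[34,77/2] -> miss, prune
  N12 x:[30,39] y:[52/3,64/3] z:[20,65/2] -> miss, prune

9 AABB tests over nodes [0, 4, 5, 8, 1, 2, 9, 10, 12]; 1 leaf entered; closest P8.

== RESULT ==
[0, 4, 5, 8, 1, 2, 9, 10, 12]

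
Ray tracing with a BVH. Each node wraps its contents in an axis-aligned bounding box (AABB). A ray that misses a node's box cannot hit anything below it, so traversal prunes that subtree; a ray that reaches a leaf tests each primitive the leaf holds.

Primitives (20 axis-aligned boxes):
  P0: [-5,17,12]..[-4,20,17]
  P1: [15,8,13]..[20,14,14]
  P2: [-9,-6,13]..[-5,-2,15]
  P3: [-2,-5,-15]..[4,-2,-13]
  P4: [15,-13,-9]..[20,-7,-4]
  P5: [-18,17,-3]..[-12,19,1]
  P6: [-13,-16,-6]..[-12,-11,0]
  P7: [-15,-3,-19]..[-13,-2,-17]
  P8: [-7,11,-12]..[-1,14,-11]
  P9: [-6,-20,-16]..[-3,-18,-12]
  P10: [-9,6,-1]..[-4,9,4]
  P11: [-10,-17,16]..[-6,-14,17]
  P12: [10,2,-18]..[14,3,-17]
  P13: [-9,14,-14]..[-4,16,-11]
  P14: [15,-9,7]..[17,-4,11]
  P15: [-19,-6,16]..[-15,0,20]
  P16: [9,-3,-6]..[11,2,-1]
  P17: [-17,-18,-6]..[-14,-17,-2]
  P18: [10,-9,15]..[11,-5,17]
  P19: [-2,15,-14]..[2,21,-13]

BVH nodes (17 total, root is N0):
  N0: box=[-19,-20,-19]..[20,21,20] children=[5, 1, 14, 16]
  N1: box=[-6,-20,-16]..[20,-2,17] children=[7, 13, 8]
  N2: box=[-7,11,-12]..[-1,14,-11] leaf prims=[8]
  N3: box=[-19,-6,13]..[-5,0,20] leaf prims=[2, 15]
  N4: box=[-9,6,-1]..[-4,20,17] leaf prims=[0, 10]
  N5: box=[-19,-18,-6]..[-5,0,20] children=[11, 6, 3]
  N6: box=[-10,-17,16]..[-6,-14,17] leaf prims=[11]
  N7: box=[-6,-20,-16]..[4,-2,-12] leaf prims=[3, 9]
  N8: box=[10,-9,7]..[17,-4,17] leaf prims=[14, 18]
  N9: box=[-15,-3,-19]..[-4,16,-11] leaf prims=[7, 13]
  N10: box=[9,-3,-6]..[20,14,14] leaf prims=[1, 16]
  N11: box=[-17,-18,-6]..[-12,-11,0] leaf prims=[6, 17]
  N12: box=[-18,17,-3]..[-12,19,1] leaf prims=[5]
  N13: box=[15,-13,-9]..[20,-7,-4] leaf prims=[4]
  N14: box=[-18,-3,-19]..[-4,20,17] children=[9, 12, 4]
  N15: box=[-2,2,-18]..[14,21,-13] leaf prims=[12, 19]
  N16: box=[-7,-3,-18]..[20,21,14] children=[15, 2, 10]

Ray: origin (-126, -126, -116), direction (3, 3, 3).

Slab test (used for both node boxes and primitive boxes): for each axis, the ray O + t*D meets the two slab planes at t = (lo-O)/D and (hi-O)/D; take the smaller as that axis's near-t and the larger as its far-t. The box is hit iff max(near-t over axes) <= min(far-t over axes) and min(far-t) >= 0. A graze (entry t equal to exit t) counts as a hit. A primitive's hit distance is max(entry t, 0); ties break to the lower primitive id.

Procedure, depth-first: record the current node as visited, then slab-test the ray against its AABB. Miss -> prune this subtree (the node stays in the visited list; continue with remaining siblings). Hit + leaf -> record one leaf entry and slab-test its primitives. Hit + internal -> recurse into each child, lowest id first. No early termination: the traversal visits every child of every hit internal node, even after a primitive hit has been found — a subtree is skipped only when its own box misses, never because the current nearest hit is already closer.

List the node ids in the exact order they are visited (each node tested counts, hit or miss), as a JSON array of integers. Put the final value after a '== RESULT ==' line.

Trace the traversal:
N0 x:[107/3,146/3] y:[106/3,49] z:[97/3,136/3] -> hit [107/3,136/3], descend [1, 5, 14, 16]
  N1 x:[40,146/3] y:[106/3,124/3] z:[100/3,133/3] -> hit [40,124/3], descend [7, 8, 13]
    N7 x:[40,130/3] y:[106/3,124/3] z:[100/3,104/3] -> miss, prune
    N8 x:[136/3,143/3] y:[39,122/3] z:[41,133/3] -> miss, prune
    N13 x:[47,146/3] y:[113/3,119/3] z:[107/3,112/3] -> miss, prune
  N5 x:[107/3,121/3] y:[36,42] z:[110/3,136/3] -> hit [110/3,121/3], descend [3, 6, 11]
    N3 x:[107/3,121/3] y:[40,42] z:[43,136/3] -> miss, prune
    N6 x:[116/3,40] y:[109/3,112/3] z:[44,133/3] -> miss, prune
    N11 x:[109/3,38] y:[36,115/3] z:[110/3,116/3] -> hit [110/3,38] leaf, test {P6@t=113/3, P17(miss)}
  N14 x:[36,122/3] y:[41,146/3] z:[97/3,133/3] -> miss, prune
  N16 x:[119/3,146/3] y:[41,49] z:[98/3,130/3] -> hit [41,130/3], descend [2, 10, 15]
    N2 x:[119/3,125/3] y:[137/3,140/3] z:[104/3,35] -> miss, prune
    N10 x:[45,146/3] y:[41,140/3] z:[110/3,130/3] -> miss, prune
    N15 x:[124/3,140/3] y:[128/3,49] z:[98/3,103/3] -> miss, prune

14 AABB tests over nodes [0, 1, 7, 8, 13, 5, 3, 6, 11, 14, 16, 2, 10, 15]; 1 leaf entered; closest P6.

== RESULT ==
[0, 1, 7, 8, 13, 5, 3, 6, 11, 14, 16, 2, 10, 15]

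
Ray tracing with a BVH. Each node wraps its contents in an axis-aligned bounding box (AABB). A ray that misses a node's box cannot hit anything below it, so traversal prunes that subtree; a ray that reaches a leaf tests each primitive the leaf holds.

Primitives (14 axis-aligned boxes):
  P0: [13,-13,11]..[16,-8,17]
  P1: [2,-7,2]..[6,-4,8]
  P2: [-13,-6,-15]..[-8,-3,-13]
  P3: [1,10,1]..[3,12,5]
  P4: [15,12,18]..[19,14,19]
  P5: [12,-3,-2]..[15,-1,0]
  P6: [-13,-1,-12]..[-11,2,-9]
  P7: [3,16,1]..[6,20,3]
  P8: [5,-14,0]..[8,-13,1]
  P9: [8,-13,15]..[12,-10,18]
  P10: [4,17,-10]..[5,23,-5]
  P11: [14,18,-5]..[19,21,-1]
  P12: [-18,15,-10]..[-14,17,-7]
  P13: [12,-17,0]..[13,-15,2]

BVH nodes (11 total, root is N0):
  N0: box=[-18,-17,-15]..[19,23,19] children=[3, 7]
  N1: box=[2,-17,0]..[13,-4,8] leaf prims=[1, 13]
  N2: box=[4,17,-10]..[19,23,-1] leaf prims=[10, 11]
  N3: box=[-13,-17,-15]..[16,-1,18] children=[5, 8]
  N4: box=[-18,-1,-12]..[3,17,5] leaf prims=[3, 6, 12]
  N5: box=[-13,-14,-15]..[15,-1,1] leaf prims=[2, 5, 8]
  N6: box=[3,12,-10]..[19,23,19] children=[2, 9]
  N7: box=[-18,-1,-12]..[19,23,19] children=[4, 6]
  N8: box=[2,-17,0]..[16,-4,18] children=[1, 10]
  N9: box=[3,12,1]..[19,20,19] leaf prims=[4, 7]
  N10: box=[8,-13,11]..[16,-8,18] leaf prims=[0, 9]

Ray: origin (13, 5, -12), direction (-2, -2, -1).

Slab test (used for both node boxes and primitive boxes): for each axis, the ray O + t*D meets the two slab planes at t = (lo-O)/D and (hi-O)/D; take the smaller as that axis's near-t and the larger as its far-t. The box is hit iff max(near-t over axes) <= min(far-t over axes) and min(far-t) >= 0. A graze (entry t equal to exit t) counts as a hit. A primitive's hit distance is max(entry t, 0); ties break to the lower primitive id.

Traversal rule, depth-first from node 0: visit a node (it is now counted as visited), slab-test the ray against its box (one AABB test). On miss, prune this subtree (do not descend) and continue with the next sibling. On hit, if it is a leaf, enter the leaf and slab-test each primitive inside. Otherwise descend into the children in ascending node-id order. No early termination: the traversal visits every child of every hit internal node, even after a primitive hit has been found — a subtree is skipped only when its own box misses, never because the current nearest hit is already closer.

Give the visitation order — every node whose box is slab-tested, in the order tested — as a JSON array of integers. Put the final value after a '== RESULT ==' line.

Traverse from the root:
N0 x:[-3,31/2] y:[-9,11] z:[-31,3] -> hit [-3,3], descend [3, 7]
  N3 x:[-3/2,13] y:[3,11] z:[-30,3] -> hit [3,3], descend [5, 8]
    N5 x:[-1,13] y:[3,19/2] z:[-13,3] -> hit [3,3] leaf, test {P2(miss), P5(miss), P8(miss)}
    N8 x:[-3/2,11/2] y:[9/2,11] z:[-30,-12] -> miss, prune
  N7 x:[-3,31/2] y:[-9,3] z:[-31,0] -> hit [-3,0], descend [4, 6]
    N4 x:[5,31/2] y:[-6,3] z:[-17,0] -> miss, prune
    N6 x:[-3,5] y:[-9,-7/2] z:[-31,-2] -> miss, prune

Visited [0, 3, 5, 8, 7, 4, 6]. Tests: 7 box, 1 leaf. Nearest: miss.

== RESULT ==
[0, 3, 5, 8, 7, 4, 6]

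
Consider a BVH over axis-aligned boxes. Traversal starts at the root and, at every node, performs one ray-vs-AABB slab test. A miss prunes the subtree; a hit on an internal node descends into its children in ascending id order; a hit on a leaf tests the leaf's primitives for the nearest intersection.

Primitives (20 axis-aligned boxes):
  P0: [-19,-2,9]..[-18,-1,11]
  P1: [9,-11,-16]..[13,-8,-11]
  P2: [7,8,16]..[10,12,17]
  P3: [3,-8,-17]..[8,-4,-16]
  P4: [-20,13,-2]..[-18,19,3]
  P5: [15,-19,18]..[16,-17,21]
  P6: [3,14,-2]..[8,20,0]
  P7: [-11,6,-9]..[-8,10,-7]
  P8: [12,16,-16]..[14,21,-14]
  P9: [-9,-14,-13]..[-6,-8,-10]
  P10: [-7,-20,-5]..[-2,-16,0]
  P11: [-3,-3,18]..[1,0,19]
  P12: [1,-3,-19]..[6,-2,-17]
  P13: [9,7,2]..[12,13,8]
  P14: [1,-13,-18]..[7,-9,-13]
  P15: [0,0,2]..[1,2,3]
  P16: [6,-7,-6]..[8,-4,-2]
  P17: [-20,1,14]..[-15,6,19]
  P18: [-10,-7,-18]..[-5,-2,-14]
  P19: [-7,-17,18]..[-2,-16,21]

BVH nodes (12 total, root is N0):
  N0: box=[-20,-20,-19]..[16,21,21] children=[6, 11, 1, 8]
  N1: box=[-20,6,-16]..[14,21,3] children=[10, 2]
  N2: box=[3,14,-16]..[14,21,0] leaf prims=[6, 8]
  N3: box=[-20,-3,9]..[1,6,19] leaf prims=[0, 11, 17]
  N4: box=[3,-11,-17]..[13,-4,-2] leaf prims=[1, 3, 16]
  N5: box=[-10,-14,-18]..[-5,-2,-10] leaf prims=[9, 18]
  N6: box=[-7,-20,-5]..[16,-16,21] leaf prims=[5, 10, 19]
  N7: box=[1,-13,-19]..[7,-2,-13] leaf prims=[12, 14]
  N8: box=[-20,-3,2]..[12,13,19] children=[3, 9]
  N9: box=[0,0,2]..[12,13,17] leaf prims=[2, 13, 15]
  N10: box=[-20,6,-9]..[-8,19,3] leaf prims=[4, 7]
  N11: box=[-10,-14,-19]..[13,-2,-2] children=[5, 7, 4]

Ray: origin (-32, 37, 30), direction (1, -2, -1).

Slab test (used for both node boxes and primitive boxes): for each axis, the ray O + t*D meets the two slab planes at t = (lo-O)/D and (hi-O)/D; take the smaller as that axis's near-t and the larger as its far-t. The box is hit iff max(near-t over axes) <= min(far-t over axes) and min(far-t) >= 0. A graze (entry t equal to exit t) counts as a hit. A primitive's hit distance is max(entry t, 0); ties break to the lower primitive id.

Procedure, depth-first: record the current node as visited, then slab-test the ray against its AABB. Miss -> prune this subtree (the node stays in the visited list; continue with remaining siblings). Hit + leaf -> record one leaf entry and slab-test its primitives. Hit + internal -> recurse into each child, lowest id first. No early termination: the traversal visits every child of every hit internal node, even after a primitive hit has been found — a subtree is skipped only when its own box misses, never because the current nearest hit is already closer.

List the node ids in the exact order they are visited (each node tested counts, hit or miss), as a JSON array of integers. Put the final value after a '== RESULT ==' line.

Trace the traversal:
N0 x:[12,48] y:[8,57/2] z:[9,49] -> hit [12,57/2], descend [1, 6, 8, 11]
  N1 x:[12,46] y:[8,31/2] z:[27,46] -> miss, prune
  N6 x:[25,48] y:[53/2,57/2] z:[9,35] -> hit [53/2,57/2] leaf, test {P5(miss), P10(miss), P19(miss)}
  N8 x:[12,44] y:[12,20] z:[11,28] -> hit [12,20], descend [3, 9]
    N3 x:[12,33] y:[31/2,20] z:[11,21] -> hit [31/2,20] leaf, test {P0(miss), P11(miss), P17@t=31/2}
    N9 x:[32,44] y:[12,37/2] z:[13,28] -> miss, prune
  N11 x:[22,45] y:[39/2,51/2] z:[32,49] -> miss, prune

Visited [0, 1, 6, 8, 3, 9, 11]. Tests: 7 box, 2 leaf. Nearest: P17.

== RESULT ==
[0, 1, 6, 8, 3, 9, 11]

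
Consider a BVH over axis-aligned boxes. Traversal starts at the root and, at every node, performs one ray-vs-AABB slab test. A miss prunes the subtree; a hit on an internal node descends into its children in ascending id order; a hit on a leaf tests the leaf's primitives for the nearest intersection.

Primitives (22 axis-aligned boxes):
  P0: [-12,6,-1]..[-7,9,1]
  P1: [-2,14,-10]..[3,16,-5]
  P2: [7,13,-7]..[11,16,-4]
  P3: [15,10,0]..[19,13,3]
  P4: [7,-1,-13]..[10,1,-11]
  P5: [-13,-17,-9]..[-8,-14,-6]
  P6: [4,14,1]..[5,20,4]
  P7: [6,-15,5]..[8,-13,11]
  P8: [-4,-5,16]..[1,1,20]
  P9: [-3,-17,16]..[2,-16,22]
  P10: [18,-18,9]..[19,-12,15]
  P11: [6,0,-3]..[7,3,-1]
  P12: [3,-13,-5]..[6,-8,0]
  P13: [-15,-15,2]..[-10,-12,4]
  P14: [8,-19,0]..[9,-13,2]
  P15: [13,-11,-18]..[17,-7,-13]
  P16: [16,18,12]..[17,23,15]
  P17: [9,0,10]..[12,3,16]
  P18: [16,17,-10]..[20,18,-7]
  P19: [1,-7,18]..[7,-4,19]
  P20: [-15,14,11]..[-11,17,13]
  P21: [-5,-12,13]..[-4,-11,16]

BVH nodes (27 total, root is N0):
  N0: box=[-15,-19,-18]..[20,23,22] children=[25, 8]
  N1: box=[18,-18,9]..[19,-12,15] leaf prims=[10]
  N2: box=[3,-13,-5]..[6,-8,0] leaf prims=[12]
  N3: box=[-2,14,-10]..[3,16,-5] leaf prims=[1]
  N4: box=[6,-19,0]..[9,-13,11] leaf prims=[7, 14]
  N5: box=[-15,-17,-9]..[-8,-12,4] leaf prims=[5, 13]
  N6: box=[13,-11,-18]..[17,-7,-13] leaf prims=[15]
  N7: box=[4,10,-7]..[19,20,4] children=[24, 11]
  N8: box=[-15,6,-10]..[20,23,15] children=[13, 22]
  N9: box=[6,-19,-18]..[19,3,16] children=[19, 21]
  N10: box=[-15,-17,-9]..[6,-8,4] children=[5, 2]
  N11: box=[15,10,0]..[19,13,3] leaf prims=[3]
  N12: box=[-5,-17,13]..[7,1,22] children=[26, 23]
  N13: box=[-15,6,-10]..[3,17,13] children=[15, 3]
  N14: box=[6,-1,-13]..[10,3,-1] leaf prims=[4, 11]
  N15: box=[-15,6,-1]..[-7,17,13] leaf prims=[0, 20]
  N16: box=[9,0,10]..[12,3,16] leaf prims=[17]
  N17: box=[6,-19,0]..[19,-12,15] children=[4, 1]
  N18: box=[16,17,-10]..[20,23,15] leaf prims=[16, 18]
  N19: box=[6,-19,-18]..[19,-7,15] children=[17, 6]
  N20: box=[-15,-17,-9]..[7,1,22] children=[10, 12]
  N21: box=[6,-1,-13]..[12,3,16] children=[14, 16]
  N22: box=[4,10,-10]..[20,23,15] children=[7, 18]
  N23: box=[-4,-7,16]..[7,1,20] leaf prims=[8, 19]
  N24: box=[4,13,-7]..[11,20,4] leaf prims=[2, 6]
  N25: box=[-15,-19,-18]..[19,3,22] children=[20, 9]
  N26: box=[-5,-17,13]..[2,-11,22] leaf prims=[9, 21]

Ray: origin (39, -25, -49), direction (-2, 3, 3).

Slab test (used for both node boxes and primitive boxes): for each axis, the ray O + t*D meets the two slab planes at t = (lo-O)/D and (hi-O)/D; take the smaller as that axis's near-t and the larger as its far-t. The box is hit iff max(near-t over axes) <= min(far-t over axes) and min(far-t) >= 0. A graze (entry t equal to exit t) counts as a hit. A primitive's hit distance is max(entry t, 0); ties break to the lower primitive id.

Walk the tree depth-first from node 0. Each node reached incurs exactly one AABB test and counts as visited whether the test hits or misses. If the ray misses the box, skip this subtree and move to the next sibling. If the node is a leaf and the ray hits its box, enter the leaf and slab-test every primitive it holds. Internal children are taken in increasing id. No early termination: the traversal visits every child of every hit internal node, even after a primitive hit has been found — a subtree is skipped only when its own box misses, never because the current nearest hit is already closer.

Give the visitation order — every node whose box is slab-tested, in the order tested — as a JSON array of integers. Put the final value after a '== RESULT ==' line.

Trace the traversal:
N0 x:[19/2,27] y:[2,16] z:[31/3,71/3] -> hit [31/3,16], descend [8, 25]
  N8 x:[19/2,27] y:[31/3,16] z:[13,64/3] -> hit [13,16], descend [13, 22]
    N13 x:[18,27] y:[31/3,14] z:[13,62/3] -> miss, prune
    N22 x:[19/2,35/2] y:[35/3,16] z:[13,64/3] -> hit [13,16], descend [7, 18]
      N7 x:[10,35/2] y:[35/3,15] z:[14,53/3] -> hit [14,15], descend [11, 24]
        N11 x:[10,12] y:[35/3,38/3] z:[49/3,52/3] -> miss, prune
        N24 x:[14,35/2] y:[38/3,15] z:[14,53/3] -> hit [14,15] leaf, test {P2(miss), P6(miss)}
      N18 x:[19/2,23/2] y:[14,16] z:[13,64/3] -> miss, prune
  N25 x:[10,27] y:[2,28/3] z:[31/3,71/3] -> miss, prune

order=[0, 8, 13, 22, 7, 11, 24, 18, 25]  |boxes|=9  |leaves|=1  hit=miss

== RESULT ==
[0, 8, 13, 22, 7, 11, 24, 18, 25]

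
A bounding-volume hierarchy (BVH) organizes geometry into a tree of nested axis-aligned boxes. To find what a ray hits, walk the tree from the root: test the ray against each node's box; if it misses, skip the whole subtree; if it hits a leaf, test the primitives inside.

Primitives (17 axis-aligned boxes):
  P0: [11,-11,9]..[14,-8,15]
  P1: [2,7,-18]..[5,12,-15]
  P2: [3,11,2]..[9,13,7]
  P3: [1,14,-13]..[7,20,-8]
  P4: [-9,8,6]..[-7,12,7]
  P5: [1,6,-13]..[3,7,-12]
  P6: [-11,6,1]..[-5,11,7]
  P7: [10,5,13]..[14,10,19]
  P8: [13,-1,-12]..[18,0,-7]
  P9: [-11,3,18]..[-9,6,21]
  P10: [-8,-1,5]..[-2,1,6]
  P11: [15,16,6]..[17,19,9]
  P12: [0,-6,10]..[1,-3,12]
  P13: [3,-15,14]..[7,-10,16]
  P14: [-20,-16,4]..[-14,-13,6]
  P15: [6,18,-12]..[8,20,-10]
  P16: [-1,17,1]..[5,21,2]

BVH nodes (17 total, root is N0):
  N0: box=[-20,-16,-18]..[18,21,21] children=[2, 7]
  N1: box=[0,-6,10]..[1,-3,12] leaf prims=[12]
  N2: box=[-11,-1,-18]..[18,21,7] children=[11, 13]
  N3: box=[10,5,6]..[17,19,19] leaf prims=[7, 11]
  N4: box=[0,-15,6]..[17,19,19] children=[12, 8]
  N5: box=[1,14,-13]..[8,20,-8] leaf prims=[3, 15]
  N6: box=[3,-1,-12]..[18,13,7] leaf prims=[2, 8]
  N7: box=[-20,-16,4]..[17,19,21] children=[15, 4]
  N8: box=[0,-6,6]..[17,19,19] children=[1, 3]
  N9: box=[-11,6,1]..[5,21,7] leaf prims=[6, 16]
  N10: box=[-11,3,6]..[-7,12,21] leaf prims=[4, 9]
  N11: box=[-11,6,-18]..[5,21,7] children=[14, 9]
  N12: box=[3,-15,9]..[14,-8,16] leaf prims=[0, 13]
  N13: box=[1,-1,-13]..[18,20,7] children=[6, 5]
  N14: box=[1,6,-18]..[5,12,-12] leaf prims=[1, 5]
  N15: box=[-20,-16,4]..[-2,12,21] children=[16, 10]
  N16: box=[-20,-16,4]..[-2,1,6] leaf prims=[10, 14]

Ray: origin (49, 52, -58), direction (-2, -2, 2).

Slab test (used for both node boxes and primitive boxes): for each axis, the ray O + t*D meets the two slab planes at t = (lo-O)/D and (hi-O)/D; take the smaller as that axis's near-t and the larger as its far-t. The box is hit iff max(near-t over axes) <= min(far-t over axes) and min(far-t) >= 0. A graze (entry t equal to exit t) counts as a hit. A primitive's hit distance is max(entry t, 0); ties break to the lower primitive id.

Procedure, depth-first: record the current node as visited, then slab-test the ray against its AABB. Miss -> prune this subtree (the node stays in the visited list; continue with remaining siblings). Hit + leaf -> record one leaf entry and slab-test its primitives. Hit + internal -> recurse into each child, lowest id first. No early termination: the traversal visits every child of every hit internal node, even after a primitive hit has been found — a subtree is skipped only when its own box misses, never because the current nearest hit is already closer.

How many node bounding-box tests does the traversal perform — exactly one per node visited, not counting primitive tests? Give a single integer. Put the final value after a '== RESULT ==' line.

Traverse from the root:
N0 x:[31/2,69/2] y:[31/2,34] z:[20,79/2] -> hit [20,34], descend [2, 7]
  N2 x:[31/2,30] y:[31/2,53/2] z:[20,65/2] -> hit [20,53/2], descend [11, 13]
    N11 x:[22,30] y:[31/2,23] z:[20,65/2] -> hit [22,23], descend [9, 14]
      N9 x:[22,30] y:[31/2,23] z:[59/2,65/2] -> miss, prune
      N14 x:[22,24] y:[20,23] z:[20,23] -> hit [22,23] leaf, test {P1(miss), P5@t=23}
    N13 x:[31/2,24] y:[16,53/2] z:[45/2,65/2] -> hit [45/2,24], descend [5, 6]
      N5 x:[41/2,24] y:[16,19] z:[45/2,25] -> miss, prune
      N6 x:[31/2,23] y:[39/2,53/2] z:[23,65/2] -> hit [23,23] leaf, test {P2(miss), P8(miss)}
  N7 x:[16,69/2] y:[33/2,34] z:[31,79/2] -> hit [31,34], descend [4, 15]
    N4 x:[16,49/2] y:[33/2,67/2] z:[32,77/2] -> miss, prune
    N15 x:[51/2,69/2] y:[20,34] z:[31,79/2] -> hit [31,34], descend [10, 16]
      N10 x:[28,30] y:[20,49/2] z:[32,79/2] -> miss, prune
      N16 x:[51/2,69/2] y:[51/2,34] z:[31,32] -> hit [31,32] leaf, test {P10(miss), P14(miss)}

Summary -> nodes [0, 2, 11, 9, 14, 13, 5, 6, 7, 4, 15, 10, 16]; box-tests=13; leaf-entries=3; first=P5

== RESULT ==
13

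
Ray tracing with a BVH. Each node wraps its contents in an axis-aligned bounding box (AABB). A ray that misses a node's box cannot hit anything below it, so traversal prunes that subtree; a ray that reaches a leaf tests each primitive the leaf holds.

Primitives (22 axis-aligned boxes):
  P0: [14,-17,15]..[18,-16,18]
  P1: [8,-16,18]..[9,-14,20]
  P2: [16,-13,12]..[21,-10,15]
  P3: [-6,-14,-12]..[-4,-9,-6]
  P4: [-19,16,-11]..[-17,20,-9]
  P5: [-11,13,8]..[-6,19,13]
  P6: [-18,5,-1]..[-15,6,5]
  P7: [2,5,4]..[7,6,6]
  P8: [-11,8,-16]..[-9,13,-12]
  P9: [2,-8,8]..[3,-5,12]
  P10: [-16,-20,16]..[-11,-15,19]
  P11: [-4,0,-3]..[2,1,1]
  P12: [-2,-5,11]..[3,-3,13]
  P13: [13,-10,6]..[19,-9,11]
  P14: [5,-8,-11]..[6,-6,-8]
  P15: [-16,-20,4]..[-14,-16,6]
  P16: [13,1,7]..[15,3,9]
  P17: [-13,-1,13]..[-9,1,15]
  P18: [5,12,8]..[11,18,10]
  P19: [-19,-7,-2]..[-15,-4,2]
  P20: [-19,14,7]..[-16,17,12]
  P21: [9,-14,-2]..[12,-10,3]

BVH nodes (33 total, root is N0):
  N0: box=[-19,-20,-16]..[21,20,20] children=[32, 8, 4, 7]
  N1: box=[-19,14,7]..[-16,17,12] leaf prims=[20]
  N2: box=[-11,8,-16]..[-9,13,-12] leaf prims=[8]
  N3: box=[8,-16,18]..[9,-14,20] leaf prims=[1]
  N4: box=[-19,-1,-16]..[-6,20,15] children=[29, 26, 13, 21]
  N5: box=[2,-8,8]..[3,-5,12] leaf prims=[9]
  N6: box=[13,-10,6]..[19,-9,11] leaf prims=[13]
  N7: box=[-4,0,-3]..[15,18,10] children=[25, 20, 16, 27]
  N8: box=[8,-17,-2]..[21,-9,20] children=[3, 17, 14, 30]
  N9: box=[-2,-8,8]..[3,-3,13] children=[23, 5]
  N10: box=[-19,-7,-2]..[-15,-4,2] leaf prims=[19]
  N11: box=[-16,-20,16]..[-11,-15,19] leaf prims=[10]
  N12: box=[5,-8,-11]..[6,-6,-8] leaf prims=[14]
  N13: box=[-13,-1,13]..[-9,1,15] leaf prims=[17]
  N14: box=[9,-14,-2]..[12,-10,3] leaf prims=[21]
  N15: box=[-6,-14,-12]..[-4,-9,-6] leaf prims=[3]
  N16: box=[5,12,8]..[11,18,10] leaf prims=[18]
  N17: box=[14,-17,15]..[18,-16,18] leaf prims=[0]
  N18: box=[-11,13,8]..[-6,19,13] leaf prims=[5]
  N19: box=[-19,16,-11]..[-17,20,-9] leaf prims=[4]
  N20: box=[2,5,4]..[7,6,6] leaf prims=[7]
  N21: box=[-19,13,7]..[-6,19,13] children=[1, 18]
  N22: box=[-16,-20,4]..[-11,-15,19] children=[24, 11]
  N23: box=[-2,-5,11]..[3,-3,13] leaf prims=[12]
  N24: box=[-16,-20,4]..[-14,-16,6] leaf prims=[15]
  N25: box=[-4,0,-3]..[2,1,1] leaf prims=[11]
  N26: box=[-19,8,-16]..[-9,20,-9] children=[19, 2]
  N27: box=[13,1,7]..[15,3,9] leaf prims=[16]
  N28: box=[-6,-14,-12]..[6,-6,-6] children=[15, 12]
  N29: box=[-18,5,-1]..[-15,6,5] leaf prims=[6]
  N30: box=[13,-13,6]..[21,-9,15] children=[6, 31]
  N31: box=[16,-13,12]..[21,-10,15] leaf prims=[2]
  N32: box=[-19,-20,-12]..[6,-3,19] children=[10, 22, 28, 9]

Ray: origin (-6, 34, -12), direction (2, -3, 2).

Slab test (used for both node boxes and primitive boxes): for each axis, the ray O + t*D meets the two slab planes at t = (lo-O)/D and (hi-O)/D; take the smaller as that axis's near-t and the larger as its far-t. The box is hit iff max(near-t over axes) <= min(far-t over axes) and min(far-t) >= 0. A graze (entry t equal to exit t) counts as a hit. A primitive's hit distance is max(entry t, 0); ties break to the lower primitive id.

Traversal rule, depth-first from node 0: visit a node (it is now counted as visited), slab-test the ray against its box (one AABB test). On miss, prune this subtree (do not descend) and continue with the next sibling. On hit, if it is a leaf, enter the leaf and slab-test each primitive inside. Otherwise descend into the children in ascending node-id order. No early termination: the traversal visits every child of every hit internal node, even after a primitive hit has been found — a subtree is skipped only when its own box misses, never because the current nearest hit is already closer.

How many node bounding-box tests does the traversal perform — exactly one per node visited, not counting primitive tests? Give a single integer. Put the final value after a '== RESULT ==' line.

Traverse from the root:
N0 x:[-13/2,27/2] y:[14/3,18] z:[-2,16] -> hit [14/3,27/2], descend [4, 7, 8, 32]
  N4 x:[-13/2,0] y:[14/3,35/3] z:[-2,27/2] -> miss, prune
  N7 x:[1,21/2] y:[16/3,34/3] z:[9/2,11] -> hit [16/3,21/2], descend [16, 20, 25, 27]
    N16 x:[11/2,17/2] y:[16/3,22/3] z:[10,11] -> miss, prune
    N20 x:[4,13/2] y:[28/3,29/3] z:[8,9] -> miss, prune
    N25 x:[1,4] y:[11,34/3] z:[9/2,13/2] -> miss, prune
    N27 x:[19/2,21/2] y:[31/3,11] z:[19/2,21/2] -> hit [31/3,21/2] leaf, test {P16@t=31/3}
  N8 x:[7,27/2] y:[43/3,17] z:[5,16] -> miss, prune
  N32 x:[-13/2,6] y:[37/3,18] z:[0,31/2] -> miss, prune

Summary -> nodes [0, 4, 7, 16, 20, 25, 27, 8, 32]; box-tests=9; leaf-entries=1; first=P16

== RESULT ==
9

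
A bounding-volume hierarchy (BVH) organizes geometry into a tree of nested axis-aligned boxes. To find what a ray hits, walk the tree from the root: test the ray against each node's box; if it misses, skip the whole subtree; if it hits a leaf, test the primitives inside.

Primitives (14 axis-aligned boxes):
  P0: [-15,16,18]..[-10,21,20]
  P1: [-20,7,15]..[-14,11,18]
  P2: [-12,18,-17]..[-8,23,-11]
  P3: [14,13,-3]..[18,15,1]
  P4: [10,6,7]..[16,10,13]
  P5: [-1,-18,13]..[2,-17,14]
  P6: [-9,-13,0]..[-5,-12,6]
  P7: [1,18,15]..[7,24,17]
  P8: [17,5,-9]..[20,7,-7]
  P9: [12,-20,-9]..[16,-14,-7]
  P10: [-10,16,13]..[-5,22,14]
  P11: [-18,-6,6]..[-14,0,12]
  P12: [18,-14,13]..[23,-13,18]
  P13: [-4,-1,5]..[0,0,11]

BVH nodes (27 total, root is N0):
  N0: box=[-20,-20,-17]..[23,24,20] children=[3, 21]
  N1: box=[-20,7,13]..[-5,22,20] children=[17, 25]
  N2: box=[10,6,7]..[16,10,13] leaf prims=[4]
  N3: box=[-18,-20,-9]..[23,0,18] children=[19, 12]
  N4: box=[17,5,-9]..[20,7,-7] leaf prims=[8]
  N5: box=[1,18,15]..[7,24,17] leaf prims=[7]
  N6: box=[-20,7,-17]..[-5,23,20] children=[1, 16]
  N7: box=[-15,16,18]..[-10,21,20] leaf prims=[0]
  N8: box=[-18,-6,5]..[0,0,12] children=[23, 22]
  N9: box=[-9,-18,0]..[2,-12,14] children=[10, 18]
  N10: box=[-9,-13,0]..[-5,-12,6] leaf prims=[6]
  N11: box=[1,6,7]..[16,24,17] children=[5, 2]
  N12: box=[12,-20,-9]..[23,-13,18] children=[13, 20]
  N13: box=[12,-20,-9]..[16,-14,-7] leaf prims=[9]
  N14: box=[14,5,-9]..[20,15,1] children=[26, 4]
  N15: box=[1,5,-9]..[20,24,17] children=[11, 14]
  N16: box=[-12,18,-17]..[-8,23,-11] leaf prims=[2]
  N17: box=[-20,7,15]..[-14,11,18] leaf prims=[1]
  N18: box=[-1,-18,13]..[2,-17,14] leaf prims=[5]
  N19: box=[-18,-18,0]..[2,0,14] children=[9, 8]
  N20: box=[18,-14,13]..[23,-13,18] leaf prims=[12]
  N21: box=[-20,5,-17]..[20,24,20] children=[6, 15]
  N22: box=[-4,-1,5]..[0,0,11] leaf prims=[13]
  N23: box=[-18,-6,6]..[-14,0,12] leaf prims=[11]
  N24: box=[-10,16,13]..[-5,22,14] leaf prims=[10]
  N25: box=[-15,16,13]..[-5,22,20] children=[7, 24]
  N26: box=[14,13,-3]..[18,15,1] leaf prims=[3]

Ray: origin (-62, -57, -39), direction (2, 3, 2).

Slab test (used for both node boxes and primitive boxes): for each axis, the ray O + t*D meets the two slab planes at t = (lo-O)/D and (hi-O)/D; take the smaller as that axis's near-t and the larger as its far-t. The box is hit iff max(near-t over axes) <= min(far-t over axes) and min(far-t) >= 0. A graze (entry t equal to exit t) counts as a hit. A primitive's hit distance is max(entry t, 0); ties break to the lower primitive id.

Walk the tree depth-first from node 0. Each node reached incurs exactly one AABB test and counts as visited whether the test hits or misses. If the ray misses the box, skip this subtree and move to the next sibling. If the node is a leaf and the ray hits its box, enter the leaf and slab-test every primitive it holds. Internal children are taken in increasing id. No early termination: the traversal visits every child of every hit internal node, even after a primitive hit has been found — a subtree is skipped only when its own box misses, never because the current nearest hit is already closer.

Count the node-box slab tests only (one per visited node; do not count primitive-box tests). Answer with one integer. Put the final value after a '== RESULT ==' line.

Walk:
N0 x:[21,85/2] y:[37/3,27] z:[11,59/2] -> hit [21,27], descend [3, 21]
  N3 x:[22,85/2] y:[37/3,19] z:[15,57/2] -> miss, prune
  N21 x:[21,41] y:[62/3,27] z:[11,59/2] -> hit [21,27], descend [6, 15]
    N6 x:[21,57/2] y:[64/3,80/3] z:[11,59/2] -> hit [64/3,80/3], descend [1, 16]
      N1 x:[21,57/2] y:[64/3,79/3] z:[26,59/2] -> hit [26,79/3], descend [17, 25]
        N17 x:[21,24] y:[64/3,68/3] z:[27,57/2] -> miss, prune
        N25 x:[47/2,57/2] y:[73/3,79/3] z:[26,59/2] -> hit [26,79/3], descend [7, 24]
          N7 x:[47/2,26] y:[73/3,26] z:[57/2,59/2] -> miss, prune
          N24 x:[26,57/2] y:[73/3,79/3] z:[26,53/2] -> hit [26,79/3] leaf, test {P10@t=26}
      N16 x:[25,27] y:[25,80/3] z:[11,14] -> miss, prune
    N15 x:[63/2,41] y:[62/3,27] z:[15,28] -> miss, prune

Summary -> nodes [0, 3, 21, 6, 1, 17, 25, 7, 24, 16, 15]; box-tests=11; leaf-entries=1; first=P10

== RESULT ==
11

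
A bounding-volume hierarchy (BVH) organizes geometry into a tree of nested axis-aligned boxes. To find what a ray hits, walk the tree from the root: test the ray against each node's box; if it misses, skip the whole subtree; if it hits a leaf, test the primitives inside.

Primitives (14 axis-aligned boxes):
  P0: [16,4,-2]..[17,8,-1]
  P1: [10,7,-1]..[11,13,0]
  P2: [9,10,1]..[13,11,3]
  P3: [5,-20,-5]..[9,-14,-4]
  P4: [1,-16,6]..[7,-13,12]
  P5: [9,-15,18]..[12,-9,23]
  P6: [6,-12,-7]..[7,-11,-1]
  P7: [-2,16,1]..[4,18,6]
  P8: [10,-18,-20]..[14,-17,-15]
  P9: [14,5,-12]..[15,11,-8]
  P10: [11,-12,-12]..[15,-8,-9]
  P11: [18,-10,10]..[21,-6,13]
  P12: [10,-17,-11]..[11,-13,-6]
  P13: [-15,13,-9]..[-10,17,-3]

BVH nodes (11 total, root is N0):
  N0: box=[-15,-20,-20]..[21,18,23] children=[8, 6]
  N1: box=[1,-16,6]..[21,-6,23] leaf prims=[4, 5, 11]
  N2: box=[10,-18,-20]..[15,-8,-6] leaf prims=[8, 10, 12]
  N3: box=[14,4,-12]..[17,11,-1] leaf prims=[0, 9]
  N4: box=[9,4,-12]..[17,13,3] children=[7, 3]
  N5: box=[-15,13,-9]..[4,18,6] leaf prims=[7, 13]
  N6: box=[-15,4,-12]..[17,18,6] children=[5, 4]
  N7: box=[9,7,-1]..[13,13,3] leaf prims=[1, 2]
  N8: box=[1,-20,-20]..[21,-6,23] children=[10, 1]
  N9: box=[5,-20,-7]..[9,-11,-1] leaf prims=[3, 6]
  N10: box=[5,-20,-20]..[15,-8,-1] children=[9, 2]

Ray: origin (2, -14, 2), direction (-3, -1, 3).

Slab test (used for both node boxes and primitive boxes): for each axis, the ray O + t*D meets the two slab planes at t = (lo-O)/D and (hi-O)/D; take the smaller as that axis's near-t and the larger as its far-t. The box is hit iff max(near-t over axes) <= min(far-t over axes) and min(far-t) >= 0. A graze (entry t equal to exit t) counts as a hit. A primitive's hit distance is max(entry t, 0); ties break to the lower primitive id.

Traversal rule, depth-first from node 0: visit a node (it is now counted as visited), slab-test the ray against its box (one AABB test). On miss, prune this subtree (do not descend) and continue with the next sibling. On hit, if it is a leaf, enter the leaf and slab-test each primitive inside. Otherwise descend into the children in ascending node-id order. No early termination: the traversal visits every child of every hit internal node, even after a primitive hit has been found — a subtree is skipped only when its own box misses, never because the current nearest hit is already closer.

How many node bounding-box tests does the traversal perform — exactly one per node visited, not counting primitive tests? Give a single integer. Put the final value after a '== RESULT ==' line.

Walk:
N0 x:[-19/3,17/3] y:[-32,6] z:[-22/3,7] -> hit [-19/3,17/3], descend [6, 8]
  N6 x:[-5,17/3] y:[-32,-18] z:[-14/3,4/3] -> miss, prune
  N8 x:[-19/3,1/3] y:[-8,6] z:[-22/3,7] -> hit [-19/3,1/3], descend [1, 10]
    N1 x:[-19/3,1/3] y:[-8,2] z:[4/3,7] -> miss, prune
    N10 x:[-13/3,-1] y:[-6,6] z:[-22/3,-1] -> miss, prune

order=[0, 6, 8, 1, 10]  |boxes|=5  |leaves|=0  hit=miss

== RESULT ==
5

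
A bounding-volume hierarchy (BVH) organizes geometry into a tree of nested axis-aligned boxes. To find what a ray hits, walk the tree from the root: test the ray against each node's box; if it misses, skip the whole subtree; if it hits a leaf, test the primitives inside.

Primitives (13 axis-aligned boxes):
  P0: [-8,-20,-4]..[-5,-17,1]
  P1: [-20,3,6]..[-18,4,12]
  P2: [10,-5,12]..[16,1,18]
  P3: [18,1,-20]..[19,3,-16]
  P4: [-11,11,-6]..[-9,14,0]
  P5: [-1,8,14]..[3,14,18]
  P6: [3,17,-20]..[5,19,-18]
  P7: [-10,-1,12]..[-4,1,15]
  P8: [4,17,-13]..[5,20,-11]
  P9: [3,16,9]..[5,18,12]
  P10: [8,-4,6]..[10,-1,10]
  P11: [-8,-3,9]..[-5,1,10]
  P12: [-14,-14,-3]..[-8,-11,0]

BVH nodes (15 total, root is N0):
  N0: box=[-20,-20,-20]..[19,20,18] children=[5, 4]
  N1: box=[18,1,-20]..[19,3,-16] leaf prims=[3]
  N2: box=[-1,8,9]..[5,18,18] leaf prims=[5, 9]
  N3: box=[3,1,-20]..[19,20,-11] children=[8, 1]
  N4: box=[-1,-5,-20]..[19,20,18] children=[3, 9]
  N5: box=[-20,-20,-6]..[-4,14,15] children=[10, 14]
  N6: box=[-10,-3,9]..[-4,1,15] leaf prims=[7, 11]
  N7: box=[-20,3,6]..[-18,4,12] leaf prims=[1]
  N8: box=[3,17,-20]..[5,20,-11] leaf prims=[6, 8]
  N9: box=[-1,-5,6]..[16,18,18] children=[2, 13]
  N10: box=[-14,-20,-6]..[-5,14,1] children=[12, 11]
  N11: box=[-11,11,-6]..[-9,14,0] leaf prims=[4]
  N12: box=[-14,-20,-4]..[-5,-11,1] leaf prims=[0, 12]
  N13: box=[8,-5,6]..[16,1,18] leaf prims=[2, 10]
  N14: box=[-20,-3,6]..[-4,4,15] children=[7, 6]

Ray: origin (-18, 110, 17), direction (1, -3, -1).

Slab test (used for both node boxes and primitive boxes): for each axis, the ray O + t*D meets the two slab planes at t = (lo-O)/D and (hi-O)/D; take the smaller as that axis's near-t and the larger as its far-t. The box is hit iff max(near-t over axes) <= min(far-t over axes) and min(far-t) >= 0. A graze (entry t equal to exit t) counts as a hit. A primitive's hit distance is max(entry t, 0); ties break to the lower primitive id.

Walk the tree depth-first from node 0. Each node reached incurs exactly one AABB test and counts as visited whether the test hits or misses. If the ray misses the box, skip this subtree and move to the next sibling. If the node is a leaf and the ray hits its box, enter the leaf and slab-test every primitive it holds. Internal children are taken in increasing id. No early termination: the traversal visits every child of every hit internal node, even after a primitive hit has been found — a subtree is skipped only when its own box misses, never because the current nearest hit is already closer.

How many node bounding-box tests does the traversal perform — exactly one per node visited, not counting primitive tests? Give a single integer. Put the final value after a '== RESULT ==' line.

Walk:
N0 x:[-2,37] y:[30,130/3] z:[-1,37] -> hit [30,37], descend [4, 5]
  N4 x:[17,37] y:[30,115/3] z:[-1,37] -> hit [30,37], descend [3, 9]
    N3 x:[21,37] y:[30,109/3] z:[28,37] -> hit [30,109/3], descend [1, 8]
      N1 x:[36,37] y:[107/3,109/3] z:[33,37] -> hit [36,109/3] leaf, test {P3@t=36}
      N8 x:[21,23] y:[30,31] z:[28,37] -> miss, prune
    N9 x:[17,34] y:[92/3,115/3] z:[-1,11] -> miss, prune
  N5 x:[-2,14] y:[32,130/3] z:[2,23] -> miss, prune

7 AABB tests over nodes [0, 4, 3, 1, 8, 9, 5]; 1 leaf entered; closest P3.

== RESULT ==
7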